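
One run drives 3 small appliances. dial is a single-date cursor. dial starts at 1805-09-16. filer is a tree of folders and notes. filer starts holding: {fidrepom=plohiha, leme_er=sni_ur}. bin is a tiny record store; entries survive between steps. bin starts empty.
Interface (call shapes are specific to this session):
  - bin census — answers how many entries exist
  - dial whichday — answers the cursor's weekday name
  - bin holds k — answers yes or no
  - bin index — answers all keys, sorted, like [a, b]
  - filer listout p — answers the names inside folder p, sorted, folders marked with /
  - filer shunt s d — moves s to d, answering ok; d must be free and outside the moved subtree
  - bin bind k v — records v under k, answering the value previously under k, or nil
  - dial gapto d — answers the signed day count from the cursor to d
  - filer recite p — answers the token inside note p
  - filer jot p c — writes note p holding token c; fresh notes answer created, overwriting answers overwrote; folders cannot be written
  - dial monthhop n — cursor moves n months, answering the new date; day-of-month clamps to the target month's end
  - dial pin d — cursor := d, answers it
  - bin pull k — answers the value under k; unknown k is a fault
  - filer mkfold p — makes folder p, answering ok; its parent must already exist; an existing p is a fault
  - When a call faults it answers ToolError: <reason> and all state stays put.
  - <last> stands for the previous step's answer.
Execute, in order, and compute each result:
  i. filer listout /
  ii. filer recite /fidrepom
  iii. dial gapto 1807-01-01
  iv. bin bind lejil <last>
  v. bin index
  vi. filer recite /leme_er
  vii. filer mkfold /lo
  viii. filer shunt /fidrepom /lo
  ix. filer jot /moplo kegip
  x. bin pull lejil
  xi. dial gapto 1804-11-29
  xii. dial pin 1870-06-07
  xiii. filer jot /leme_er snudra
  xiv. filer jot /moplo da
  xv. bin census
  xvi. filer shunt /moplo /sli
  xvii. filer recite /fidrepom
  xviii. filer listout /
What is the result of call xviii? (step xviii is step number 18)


I call filer listout(p: /), → [fidrepom, leme_er].
I use filer recite(p: /fidrepom), which returns plohiha.
I use dial gapto(d: 1807-01-01), which returns 472.
Using bin bind(k: lejil, v: <last>): nil.
Using bin index, giving [lejil].
I invoke filer recite(p: /leme_er), → sni_ur.
I run filer mkfold(p: /lo), which returns ok.
Next I call filer shunt(s: /fidrepom, d: /lo), yielding ToolError: exists.
Calling filer jot(p: /moplo, c: kegip), and get created.
I invoke bin pull(k: lejil), and get 472.
Invoking dial gapto(d: 1804-11-29), and see -291.
I run dial pin(d: 1870-06-07), which returns 1870-06-07.
I run filer jot(p: /leme_er, c: snudra), yielding overwrote.
Calling filer jot(p: /moplo, c: da), → overwrote.
Now I run bin census(): 1.
I try filer shunt(s: /moplo, d: /sli), — result: ok.
Calling filer recite(p: /fidrepom), giving plohiha.
Now I run filer listout(p: /), → [fidrepom, leme_er, lo/, sli].

Answer: [fidrepom, leme_er, lo/, sli]


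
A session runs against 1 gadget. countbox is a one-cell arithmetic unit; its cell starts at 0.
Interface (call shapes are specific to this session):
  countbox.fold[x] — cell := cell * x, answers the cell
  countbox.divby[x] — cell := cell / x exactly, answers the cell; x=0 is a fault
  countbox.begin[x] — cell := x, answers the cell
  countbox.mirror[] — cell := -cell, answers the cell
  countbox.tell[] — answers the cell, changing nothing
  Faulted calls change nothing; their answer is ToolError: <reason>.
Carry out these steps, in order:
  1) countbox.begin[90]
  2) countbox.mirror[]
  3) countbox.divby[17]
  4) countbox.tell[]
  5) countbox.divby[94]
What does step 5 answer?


> countbox.begin x→90
  90
> countbox.mirror
  -90
> countbox.divby x→17
  -90/17
> countbox.tell
  -90/17
> countbox.divby x→94
  -45/799

Answer: -45/799


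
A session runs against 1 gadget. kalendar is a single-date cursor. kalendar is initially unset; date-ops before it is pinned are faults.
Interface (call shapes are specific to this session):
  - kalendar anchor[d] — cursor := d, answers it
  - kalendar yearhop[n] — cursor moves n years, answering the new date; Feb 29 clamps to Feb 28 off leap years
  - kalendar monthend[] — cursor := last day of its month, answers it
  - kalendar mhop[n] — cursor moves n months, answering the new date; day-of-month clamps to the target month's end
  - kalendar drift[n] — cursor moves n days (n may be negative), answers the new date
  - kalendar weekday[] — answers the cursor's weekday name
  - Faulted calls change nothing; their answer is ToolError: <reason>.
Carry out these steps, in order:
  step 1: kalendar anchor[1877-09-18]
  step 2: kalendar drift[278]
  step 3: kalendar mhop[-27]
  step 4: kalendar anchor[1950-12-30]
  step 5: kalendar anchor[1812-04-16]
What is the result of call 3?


> kalendar anchor d→1877-09-18
[out] 1877-09-18
> kalendar drift n→278
[out] 1878-06-23
> kalendar mhop n→-27
[out] 1876-03-23
> kalendar anchor d→1950-12-30
[out] 1950-12-30
> kalendar anchor d→1812-04-16
[out] 1812-04-16

Answer: 1876-03-23


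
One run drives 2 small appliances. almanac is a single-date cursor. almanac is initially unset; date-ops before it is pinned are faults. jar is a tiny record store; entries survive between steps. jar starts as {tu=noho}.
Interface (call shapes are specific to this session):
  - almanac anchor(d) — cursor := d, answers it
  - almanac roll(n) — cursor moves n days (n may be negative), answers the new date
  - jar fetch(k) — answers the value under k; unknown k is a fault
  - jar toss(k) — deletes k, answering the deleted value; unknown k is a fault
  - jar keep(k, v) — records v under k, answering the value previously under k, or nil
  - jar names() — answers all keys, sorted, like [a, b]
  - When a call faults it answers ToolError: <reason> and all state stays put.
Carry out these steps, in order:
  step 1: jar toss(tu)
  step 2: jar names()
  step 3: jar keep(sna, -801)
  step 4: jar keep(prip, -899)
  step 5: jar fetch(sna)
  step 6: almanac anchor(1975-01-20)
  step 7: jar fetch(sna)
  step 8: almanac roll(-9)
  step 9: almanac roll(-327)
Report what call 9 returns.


I call jar toss with k=tu, and get noho.
I invoke jar names(), yielding [].
Next I call jar keep with k=sna, v=-801, yielding nil.
Using jar keep with k=prip, v=-899, yielding nil.
Next I call jar fetch with k=sna, giving -801.
Using almanac anchor with d=1975-01-20: 1975-01-20.
Invoking jar fetch with k=sna, and see -801.
I try almanac roll with n=-9, yielding 1975-01-11.
Calling almanac roll with n=-327, which returns 1974-02-18.

Answer: 1974-02-18


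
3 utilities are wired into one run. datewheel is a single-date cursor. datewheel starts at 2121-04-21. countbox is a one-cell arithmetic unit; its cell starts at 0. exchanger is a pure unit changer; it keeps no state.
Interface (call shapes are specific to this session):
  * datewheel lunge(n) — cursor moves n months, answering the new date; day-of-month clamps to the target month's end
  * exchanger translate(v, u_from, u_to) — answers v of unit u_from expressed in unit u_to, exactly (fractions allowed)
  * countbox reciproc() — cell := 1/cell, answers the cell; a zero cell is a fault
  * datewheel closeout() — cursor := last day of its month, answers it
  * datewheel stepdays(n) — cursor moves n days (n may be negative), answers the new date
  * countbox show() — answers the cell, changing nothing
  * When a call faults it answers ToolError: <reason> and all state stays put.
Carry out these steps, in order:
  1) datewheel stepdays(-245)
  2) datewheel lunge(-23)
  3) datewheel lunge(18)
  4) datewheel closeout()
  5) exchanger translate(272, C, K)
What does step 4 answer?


Answer: 2120-03-31

Derivation:
! datewheel stepdays(n: -245) == 2120-08-19
! datewheel lunge(n: -23) == 2118-09-19
! datewheel lunge(n: 18) == 2120-03-19
! datewheel closeout() == 2120-03-31
! exchanger translate(v: 272, u_from: C, u_to: K) == 10903/20


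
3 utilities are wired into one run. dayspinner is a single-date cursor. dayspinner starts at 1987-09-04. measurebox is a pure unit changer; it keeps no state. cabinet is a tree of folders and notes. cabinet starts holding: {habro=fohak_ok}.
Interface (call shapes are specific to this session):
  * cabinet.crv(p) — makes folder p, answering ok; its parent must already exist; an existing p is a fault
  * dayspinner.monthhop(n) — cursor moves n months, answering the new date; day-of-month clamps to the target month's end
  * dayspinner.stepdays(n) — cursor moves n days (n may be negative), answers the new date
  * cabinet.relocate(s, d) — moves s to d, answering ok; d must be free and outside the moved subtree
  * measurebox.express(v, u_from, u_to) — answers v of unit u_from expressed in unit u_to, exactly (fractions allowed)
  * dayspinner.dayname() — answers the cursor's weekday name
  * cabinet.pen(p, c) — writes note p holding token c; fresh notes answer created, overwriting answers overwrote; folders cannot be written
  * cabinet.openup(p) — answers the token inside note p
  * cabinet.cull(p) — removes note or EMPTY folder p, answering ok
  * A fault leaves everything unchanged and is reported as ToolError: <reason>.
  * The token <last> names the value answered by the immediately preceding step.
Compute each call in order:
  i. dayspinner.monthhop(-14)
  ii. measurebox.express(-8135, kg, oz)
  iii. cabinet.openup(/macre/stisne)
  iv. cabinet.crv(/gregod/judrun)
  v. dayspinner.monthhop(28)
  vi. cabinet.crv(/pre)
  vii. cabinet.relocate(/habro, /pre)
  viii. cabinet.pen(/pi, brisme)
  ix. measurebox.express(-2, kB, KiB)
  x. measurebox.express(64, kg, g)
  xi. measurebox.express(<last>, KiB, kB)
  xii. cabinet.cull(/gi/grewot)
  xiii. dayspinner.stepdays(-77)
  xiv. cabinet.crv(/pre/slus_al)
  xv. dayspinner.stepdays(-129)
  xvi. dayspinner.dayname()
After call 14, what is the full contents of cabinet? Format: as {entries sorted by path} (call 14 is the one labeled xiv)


% monthhop n→-14
:: 1986-07-04
% express v→-8135 u_from→kg u_to→oz
:: -13016000000000/45359237
% openup p→/macre/stisne
:: ToolError: not found
% crv p→/gregod/judrun
:: ToolError: no parent
% monthhop n→28
:: 1988-11-04
% crv p→/pre
:: ok
% relocate s→/habro d→/pre
:: ToolError: exists
% pen p→/pi c→brisme
:: created
% express v→-2 u_from→kB u_to→KiB
:: -125/64
% express v→64 u_from→kg u_to→g
:: 64000
% express v→<last> u_from→KiB u_to→kB
:: 65536
% cull p→/gi/grewot
:: ToolError: not found
% stepdays n→-77
:: 1988-08-19
% crv p→/pre/slus_al
:: ok
% stepdays n→-129
:: 1988-04-12
% dayname
:: Tuesday

Answer: {habro=fohak_ok, pi=brisme, pre/, pre/slus_al/}


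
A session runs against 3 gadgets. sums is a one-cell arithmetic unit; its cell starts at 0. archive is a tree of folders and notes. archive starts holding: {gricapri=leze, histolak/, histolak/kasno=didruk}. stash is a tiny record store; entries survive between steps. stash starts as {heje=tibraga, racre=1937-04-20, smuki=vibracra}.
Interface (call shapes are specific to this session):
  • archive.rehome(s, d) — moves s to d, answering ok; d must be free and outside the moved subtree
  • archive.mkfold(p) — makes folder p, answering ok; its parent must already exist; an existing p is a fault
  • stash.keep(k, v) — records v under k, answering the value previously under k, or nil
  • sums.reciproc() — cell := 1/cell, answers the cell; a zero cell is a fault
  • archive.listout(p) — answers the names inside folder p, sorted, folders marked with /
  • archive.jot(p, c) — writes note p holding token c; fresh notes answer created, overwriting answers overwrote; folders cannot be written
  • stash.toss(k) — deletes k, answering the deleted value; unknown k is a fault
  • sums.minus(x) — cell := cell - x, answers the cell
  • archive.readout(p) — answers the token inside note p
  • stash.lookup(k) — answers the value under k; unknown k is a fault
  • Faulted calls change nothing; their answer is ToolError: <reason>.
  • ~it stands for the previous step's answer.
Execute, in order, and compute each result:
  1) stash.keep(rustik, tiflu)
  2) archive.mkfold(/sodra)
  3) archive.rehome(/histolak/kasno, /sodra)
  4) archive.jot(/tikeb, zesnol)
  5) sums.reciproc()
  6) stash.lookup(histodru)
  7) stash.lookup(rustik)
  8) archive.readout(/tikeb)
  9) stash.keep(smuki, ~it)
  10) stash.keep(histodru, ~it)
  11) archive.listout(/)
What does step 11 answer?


Answer: [gricapri, histolak/, sodra/, tikeb]

Derivation:
I use stash.keep using k='rustik', v='tiflu', and get nil.
Invoking archive.mkfold using p='/sodra', and get ok.
Then archive.rehome using s='/histolak/kasno', d='/sodra', and observe ToolError: exists.
I try archive.jot using p='/tikeb', c='zesnol', — result: created.
Invoking sums.reciproc(), yielding ToolError: reciprocal of zero.
I invoke stash.lookup using k='histodru': ToolError: no such key histodru.
I use stash.lookup using k='rustik', which returns tiflu.
I try archive.readout using p='/tikeb', giving zesnol.
Then stash.keep using k='smuki', v='~it': vibracra.
I invoke stash.keep using k='histodru', v='~it', → nil.
I use archive.listout using p='/', and get [gricapri, histolak/, sodra/, tikeb].


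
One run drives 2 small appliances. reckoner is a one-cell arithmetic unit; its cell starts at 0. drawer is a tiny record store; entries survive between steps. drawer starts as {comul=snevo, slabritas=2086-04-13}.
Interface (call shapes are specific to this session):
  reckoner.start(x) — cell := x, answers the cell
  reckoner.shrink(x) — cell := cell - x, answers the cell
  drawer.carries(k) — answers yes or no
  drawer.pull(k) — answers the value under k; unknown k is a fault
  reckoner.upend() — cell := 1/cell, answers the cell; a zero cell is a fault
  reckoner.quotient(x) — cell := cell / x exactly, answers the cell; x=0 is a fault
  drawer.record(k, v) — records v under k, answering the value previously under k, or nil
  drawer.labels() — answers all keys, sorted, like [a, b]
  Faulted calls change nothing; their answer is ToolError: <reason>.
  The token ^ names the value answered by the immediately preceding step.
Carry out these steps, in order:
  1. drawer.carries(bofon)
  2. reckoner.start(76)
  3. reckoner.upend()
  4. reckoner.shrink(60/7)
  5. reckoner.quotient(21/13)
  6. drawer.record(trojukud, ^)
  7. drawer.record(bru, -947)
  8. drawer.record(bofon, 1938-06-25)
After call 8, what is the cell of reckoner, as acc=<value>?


Answer: acc=-59189/11172

Derivation:
;; 1. carries(k='bofon') => no
;; 2. start(x='76') => 76
;; 3. upend() => 1/76
;; 4. shrink(x='60/7') => -4553/532
;; 5. quotient(x='21/13') => -59189/11172
;; 6. record(k='trojukud', v='^') => nil
;; 7. record(k='bru', v='-947') => nil
;; 8. record(k='bofon', v='1938-06-25') => nil


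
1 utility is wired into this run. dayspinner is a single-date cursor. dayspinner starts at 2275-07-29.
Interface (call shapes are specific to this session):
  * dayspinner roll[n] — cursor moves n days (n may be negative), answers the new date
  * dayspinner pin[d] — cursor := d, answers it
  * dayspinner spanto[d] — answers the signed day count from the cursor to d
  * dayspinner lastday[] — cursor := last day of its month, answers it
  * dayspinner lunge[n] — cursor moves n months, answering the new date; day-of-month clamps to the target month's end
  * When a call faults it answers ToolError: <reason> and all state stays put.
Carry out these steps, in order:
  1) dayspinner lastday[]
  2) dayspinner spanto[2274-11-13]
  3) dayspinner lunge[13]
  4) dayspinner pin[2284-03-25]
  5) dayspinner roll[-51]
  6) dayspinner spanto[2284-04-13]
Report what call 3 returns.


Answer: 2276-08-31

Derivation:
>>> dayspinner lastday
= 2275-07-31
>>> dayspinner spanto d=2274-11-13
= -260
>>> dayspinner lunge n=13
= 2276-08-31
>>> dayspinner pin d=2284-03-25
= 2284-03-25
>>> dayspinner roll n=-51
= 2284-02-03
>>> dayspinner spanto d=2284-04-13
= 70


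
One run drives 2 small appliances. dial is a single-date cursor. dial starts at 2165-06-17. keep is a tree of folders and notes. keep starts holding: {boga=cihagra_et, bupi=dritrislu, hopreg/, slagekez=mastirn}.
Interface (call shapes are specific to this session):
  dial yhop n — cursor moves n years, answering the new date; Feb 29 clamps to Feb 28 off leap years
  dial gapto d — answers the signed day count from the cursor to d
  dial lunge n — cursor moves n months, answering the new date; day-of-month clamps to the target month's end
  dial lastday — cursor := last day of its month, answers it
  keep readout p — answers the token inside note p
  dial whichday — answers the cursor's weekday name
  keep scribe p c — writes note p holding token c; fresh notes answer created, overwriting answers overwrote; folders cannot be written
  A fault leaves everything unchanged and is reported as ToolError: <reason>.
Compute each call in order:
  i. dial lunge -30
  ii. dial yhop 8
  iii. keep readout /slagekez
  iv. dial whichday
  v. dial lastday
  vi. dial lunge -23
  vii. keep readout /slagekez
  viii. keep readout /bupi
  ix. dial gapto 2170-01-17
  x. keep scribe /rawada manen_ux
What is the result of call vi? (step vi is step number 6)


Answer: 2169-01-31

Derivation:
> dial lunge -30
[out] 2162-12-17
> dial yhop 8
[out] 2170-12-17
> keep readout /slagekez
[out] mastirn
> dial whichday
[out] Monday
> dial lastday
[out] 2170-12-31
> dial lunge -23
[out] 2169-01-31
> keep readout /slagekez
[out] mastirn
> keep readout /bupi
[out] dritrislu
> dial gapto 2170-01-17
[out] 351
> keep scribe /rawada manen_ux
[out] created


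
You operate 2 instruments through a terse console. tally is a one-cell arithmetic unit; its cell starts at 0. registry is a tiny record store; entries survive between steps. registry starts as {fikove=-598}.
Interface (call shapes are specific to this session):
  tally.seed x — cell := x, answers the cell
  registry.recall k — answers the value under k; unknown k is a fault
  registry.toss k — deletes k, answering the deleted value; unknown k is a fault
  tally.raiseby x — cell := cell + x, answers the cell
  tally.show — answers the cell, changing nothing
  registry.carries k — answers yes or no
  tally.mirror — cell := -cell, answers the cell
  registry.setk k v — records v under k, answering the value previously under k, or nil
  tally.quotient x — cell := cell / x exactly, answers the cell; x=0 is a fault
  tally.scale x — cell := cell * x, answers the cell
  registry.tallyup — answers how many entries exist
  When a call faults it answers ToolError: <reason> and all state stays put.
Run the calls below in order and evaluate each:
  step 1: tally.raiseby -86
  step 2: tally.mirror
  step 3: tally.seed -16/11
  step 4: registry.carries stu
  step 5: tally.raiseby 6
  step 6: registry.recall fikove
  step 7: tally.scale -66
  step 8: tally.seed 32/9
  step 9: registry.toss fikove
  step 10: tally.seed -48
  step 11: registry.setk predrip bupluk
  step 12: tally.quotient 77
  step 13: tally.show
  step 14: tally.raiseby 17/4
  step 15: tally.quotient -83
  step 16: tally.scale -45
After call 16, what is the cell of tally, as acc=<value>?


~$ raiseby x='-86'
= -86
~$ mirror
= 86
~$ seed x='-16/11'
= -16/11
~$ carries k='stu'
= no
~$ raiseby x='6'
= 50/11
~$ recall k='fikove'
= -598
~$ scale x='-66'
= -300
~$ seed x='32/9'
= 32/9
~$ toss k='fikove'
= -598
~$ seed x='-48'
= -48
~$ setk k='predrip' v='bupluk'
= nil
~$ quotient x='77'
= -48/77
~$ show
= -48/77
~$ raiseby x='17/4'
= 1117/308
~$ quotient x='-83'
= -1117/25564
~$ scale x='-45'
= 50265/25564

Answer: acc=50265/25564


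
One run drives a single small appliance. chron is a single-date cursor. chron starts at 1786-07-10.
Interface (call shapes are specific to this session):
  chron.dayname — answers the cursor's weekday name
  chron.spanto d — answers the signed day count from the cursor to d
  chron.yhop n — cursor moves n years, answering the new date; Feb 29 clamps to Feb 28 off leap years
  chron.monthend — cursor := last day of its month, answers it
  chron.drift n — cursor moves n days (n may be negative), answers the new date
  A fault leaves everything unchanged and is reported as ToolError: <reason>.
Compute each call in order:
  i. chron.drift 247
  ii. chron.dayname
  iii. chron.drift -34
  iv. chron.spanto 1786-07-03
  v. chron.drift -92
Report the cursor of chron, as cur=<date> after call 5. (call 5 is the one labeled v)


~$ drift n='247'
= 1787-03-14
~$ dayname
= Wednesday
~$ drift n='-34'
= 1787-02-08
~$ spanto d='1786-07-03'
= -220
~$ drift n='-92'
= 1786-11-08

Answer: cur=1786-11-08


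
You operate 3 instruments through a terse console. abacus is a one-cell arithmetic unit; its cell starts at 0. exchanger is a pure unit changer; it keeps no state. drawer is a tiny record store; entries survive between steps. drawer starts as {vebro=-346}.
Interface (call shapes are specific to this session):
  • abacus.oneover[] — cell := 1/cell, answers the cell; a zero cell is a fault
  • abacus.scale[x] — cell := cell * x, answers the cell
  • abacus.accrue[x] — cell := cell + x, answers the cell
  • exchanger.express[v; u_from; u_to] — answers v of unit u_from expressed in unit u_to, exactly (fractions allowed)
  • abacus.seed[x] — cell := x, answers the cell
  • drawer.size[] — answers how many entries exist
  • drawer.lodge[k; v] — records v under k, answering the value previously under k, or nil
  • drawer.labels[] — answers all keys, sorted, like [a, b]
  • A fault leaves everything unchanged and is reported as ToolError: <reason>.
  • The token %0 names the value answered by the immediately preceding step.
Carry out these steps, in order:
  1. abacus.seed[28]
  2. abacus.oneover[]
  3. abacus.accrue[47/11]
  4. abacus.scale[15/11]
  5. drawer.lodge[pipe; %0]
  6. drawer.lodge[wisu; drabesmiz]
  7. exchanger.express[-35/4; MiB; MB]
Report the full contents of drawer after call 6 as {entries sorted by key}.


Answer: {pipe=19905/3388, vebro=-346, wisu=drabesmiz}

Derivation:
~$ seed x: 28
:: 28
~$ oneover
:: 1/28
~$ accrue x: 47/11
:: 1327/308
~$ scale x: 15/11
:: 19905/3388
~$ lodge k: pipe v: %0
:: nil
~$ lodge k: wisu v: drabesmiz
:: nil
~$ express v: -35/4 u_from: MiB u_to: MB
:: -28672/3125


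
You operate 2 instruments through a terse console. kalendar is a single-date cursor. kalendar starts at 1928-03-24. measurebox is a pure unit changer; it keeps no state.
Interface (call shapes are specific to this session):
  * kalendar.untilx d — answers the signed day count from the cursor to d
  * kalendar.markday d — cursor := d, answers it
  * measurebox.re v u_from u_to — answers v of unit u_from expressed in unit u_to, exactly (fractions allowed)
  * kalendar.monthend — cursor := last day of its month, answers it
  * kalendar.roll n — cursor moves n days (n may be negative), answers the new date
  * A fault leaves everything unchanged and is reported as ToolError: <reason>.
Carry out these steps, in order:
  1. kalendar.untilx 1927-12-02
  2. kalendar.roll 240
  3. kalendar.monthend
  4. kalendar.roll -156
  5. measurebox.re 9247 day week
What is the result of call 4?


Answer: 1928-06-27

Derivation:
·→ kalendar.untilx(1927-12-02)
·← -113
·→ kalendar.roll(240)
·← 1928-11-19
·→ kalendar.monthend()
·← 1928-11-30
·→ kalendar.roll(-156)
·← 1928-06-27
·→ measurebox.re(9247, day, week)
·← 1321


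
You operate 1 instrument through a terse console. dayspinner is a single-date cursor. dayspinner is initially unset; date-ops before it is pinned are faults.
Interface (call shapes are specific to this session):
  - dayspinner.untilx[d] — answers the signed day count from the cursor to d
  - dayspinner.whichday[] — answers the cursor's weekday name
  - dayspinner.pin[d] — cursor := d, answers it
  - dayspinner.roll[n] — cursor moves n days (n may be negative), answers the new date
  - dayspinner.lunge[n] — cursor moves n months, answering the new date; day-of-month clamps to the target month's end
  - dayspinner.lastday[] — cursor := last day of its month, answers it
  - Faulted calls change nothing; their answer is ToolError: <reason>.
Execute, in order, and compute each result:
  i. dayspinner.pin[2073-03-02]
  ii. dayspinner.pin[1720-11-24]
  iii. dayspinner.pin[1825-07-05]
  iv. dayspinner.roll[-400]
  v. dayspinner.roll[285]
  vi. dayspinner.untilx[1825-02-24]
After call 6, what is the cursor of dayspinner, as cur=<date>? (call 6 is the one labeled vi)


Answer: cur=1825-03-12

Derivation:
Do: pin[d='2073-03-02']
See: 2073-03-02
Do: pin[d='1720-11-24']
See: 1720-11-24
Do: pin[d='1825-07-05']
See: 1825-07-05
Do: roll[n='-400']
See: 1824-05-31
Do: roll[n='285']
See: 1825-03-12
Do: untilx[d='1825-02-24']
See: -16


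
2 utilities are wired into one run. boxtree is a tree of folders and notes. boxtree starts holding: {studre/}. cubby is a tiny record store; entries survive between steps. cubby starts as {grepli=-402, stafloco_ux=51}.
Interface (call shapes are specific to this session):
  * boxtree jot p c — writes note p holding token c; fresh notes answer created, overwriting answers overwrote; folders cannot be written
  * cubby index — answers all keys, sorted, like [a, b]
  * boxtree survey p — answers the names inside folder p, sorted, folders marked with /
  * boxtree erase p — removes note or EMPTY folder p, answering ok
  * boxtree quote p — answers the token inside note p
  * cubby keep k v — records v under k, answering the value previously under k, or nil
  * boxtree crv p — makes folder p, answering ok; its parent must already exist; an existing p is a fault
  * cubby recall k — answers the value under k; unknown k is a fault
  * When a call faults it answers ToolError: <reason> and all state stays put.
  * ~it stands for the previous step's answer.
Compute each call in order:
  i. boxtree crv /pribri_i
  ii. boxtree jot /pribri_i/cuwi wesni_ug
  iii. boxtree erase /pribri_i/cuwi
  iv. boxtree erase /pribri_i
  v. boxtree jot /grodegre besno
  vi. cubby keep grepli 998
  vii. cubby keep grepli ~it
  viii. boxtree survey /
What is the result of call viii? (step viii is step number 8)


>>> boxtree crv p: /pribri_i
[out] ok
>>> boxtree jot p: /pribri_i/cuwi c: wesni_ug
[out] created
>>> boxtree erase p: /pribri_i/cuwi
[out] ok
>>> boxtree erase p: /pribri_i
[out] ok
>>> boxtree jot p: /grodegre c: besno
[out] created
>>> cubby keep k: grepli v: 998
[out] -402
>>> cubby keep k: grepli v: ~it
[out] 998
>>> boxtree survey p: /
[out] [grodegre, studre/]

Answer: [grodegre, studre/]


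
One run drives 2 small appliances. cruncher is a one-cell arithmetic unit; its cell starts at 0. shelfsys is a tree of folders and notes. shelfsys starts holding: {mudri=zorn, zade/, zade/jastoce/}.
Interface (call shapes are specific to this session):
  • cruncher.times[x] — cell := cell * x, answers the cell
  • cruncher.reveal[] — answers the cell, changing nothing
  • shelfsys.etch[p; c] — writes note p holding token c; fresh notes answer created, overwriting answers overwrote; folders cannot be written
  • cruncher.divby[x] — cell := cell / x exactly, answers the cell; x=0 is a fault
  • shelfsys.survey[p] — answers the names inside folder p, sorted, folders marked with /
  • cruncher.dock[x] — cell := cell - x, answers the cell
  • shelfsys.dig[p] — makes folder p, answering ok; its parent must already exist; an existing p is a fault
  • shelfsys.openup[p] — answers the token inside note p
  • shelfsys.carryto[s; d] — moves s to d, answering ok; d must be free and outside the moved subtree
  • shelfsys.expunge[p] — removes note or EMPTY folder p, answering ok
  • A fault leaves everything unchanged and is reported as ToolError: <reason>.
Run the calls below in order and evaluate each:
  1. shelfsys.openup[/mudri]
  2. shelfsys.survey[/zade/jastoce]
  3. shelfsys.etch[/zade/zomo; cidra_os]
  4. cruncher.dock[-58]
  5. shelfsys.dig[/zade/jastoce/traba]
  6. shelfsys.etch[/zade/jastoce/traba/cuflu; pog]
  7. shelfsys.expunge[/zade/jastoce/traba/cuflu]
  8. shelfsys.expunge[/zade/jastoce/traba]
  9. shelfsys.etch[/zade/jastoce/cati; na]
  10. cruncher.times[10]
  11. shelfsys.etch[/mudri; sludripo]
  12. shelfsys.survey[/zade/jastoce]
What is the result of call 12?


>> shelfsys.openup(p='/mudri')
<< zorn
>> shelfsys.survey(p='/zade/jastoce')
<< []
>> shelfsys.etch(p='/zade/zomo', c='cidra_os')
<< created
>> cruncher.dock(x='-58')
<< 58
>> shelfsys.dig(p='/zade/jastoce/traba')
<< ok
>> shelfsys.etch(p='/zade/jastoce/traba/cuflu', c='pog')
<< created
>> shelfsys.expunge(p='/zade/jastoce/traba/cuflu')
<< ok
>> shelfsys.expunge(p='/zade/jastoce/traba')
<< ok
>> shelfsys.etch(p='/zade/jastoce/cati', c='na')
<< created
>> cruncher.times(x='10')
<< 580
>> shelfsys.etch(p='/mudri', c='sludripo')
<< overwrote
>> shelfsys.survey(p='/zade/jastoce')
<< [cati]

Answer: [cati]


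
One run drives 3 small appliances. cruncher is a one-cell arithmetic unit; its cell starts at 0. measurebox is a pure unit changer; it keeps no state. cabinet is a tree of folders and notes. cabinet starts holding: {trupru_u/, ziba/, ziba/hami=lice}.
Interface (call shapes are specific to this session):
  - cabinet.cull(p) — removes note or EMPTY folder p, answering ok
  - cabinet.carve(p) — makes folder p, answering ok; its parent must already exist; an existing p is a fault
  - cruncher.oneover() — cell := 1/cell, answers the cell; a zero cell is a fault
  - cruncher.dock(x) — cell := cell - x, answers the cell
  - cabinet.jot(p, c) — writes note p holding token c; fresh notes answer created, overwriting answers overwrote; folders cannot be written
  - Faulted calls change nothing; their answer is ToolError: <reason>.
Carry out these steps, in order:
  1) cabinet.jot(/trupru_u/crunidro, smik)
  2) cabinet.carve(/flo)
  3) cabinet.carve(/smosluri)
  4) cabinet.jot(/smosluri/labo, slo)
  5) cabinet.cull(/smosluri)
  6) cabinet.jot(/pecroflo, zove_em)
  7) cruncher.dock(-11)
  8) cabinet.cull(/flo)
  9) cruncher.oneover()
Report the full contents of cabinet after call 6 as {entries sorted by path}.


==> jot(p: /trupru_u/crunidro, c: smik)
<== created
==> carve(p: /flo)
<== ok
==> carve(p: /smosluri)
<== ok
==> jot(p: /smosluri/labo, c: slo)
<== created
==> cull(p: /smosluri)
<== ToolError: not empty
==> jot(p: /pecroflo, c: zove_em)
<== created
==> dock(x: -11)
<== 11
==> cull(p: /flo)
<== ok
==> oneover()
<== 1/11

Answer: {flo/, pecroflo=zove_em, smosluri/, smosluri/labo=slo, trupru_u/, trupru_u/crunidro=smik, ziba/, ziba/hami=lice}


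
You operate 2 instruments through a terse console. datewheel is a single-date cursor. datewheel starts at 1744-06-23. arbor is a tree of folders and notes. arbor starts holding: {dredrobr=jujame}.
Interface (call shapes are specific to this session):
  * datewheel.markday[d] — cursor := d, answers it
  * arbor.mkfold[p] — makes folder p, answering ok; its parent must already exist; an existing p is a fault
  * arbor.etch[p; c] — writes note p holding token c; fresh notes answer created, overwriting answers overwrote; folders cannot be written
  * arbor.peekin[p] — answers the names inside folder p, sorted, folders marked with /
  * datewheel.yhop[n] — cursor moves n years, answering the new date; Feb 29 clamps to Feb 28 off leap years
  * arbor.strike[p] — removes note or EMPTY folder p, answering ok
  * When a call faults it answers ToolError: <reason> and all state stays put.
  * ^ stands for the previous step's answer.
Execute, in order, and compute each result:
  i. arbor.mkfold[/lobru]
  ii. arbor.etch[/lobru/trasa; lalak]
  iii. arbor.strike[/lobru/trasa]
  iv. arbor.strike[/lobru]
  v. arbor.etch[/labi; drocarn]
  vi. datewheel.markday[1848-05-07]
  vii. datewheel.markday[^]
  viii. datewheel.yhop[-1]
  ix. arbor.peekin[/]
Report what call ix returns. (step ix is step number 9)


% 1. arbor.mkfold(p='/lobru') => ok
% 2. arbor.etch(p='/lobru/trasa', c='lalak') => created
% 3. arbor.strike(p='/lobru/trasa') => ok
% 4. arbor.strike(p='/lobru') => ok
% 5. arbor.etch(p='/labi', c='drocarn') => created
% 6. datewheel.markday(d='1848-05-07') => 1848-05-07
% 7. datewheel.markday(d='^') => 1848-05-07
% 8. datewheel.yhop(n='-1') => 1847-05-07
% 9. arbor.peekin(p='/') => [dredrobr, labi]

Answer: [dredrobr, labi]


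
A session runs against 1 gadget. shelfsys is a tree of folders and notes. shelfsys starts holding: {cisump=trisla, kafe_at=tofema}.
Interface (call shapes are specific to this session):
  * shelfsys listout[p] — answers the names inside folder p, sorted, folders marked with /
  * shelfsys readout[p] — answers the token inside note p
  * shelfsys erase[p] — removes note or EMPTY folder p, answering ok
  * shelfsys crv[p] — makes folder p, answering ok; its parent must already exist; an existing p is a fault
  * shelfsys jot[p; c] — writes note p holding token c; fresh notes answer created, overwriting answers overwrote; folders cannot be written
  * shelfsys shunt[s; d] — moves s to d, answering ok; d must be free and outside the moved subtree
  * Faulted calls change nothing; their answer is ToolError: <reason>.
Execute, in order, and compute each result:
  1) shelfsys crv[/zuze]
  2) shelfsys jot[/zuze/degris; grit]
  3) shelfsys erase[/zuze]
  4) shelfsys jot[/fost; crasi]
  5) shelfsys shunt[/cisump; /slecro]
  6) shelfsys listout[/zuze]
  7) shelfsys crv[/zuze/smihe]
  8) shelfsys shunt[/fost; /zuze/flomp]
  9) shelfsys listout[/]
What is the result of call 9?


I run shelfsys crv on p: /zuze, and see ok.
Next I call shelfsys jot on p: /zuze/degris, c: grit, and see created.
Then shelfsys erase on p: /zuze, yielding ToolError: not empty.
Calling shelfsys jot on p: /fost, c: crasi, which returns created.
I run shelfsys shunt on s: /cisump, d: /slecro, and observe ok.
I invoke shelfsys listout on p: /zuze, giving [degris].
I run shelfsys crv on p: /zuze/smihe, yielding ok.
I use shelfsys shunt on s: /fost, d: /zuze/flomp, which returns ok.
I run shelfsys listout on p: /, which returns [kafe_at, slecro, zuze/].

Answer: [kafe_at, slecro, zuze/]


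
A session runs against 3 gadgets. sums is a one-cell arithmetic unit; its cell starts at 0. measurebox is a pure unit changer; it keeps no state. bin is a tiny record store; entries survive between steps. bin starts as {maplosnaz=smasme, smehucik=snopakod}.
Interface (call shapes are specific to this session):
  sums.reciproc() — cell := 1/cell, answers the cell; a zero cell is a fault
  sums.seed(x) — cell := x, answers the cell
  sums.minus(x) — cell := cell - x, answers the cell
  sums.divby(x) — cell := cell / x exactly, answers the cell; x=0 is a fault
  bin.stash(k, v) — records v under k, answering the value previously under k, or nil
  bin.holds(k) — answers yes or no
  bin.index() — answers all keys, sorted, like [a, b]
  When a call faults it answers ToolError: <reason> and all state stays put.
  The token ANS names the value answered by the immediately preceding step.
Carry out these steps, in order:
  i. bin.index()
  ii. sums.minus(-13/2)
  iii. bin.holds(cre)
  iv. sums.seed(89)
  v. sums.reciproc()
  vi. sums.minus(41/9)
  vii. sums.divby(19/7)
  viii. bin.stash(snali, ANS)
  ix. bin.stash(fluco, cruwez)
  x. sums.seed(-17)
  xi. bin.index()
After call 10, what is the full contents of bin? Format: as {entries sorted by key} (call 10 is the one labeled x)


Answer: {fluco=cruwez, maplosnaz=smasme, smehucik=snopakod, snali=-25480/15219}

Derivation:
$ index
[out] [maplosnaz, smehucik]
$ minus x: -13/2
[out] 13/2
$ holds k: cre
[out] no
$ seed x: 89
[out] 89
$ reciproc
[out] 1/89
$ minus x: 41/9
[out] -3640/801
$ divby x: 19/7
[out] -25480/15219
$ stash k: snali v: ANS
[out] nil
$ stash k: fluco v: cruwez
[out] nil
$ seed x: -17
[out] -17
$ index
[out] [fluco, maplosnaz, smehucik, snali]


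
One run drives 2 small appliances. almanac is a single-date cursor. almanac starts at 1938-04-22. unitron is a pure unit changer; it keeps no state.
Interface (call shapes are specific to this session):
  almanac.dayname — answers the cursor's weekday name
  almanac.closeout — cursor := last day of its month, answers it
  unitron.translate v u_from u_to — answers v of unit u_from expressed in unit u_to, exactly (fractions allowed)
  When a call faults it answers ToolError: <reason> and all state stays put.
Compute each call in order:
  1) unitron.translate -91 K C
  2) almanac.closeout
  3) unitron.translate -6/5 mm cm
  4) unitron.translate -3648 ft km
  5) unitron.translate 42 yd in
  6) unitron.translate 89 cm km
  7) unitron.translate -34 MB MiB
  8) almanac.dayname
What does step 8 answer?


% unitron.translate v→-91 u_from→K u_to→C
  -7283/20
% almanac.closeout
  1938-04-30
% unitron.translate v→-6/5 u_from→mm u_to→cm
  -3/25
% unitron.translate v→-3648 u_from→ft u_to→km
  -86868/78125
% unitron.translate v→42 u_from→yd u_to→in
  1512
% unitron.translate v→89 u_from→cm u_to→km
  89/100000
% unitron.translate v→-34 u_from→MB u_to→MiB
  -265625/8192
% almanac.dayname
  Saturday

Answer: Saturday


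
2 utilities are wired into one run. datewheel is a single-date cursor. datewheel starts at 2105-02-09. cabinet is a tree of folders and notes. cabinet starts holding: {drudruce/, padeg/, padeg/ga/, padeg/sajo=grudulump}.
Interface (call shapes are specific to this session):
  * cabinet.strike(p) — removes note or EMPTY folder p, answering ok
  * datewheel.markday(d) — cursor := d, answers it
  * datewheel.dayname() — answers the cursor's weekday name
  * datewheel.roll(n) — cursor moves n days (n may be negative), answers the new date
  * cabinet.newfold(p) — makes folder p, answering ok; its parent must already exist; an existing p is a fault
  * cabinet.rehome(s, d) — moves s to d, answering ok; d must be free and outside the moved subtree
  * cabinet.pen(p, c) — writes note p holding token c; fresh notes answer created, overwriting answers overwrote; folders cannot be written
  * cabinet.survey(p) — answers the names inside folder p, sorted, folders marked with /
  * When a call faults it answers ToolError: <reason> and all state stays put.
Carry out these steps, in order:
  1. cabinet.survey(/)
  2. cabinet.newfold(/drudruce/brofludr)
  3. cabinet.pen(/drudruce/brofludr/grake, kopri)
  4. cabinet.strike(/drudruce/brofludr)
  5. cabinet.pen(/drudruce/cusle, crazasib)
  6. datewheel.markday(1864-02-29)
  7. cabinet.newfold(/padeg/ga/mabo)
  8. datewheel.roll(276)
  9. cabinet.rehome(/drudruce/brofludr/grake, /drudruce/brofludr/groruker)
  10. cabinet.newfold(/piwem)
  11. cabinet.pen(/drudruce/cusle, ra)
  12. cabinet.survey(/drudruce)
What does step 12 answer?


Step: survey[p: /]
Result: [drudruce/, padeg/]
Step: newfold[p: /drudruce/brofludr]
Result: ok
Step: pen[p: /drudruce/brofludr/grake; c: kopri]
Result: created
Step: strike[p: /drudruce/brofludr]
Result: ToolError: not empty
Step: pen[p: /drudruce/cusle; c: crazasib]
Result: created
Step: markday[d: 1864-02-29]
Result: 1864-02-29
Step: newfold[p: /padeg/ga/mabo]
Result: ok
Step: roll[n: 276]
Result: 1864-12-01
Step: rehome[s: /drudruce/brofludr/grake; d: /drudruce/brofludr/groruker]
Result: ok
Step: newfold[p: /piwem]
Result: ok
Step: pen[p: /drudruce/cusle; c: ra]
Result: overwrote
Step: survey[p: /drudruce]
Result: [brofludr/, cusle]

Answer: [brofludr/, cusle]


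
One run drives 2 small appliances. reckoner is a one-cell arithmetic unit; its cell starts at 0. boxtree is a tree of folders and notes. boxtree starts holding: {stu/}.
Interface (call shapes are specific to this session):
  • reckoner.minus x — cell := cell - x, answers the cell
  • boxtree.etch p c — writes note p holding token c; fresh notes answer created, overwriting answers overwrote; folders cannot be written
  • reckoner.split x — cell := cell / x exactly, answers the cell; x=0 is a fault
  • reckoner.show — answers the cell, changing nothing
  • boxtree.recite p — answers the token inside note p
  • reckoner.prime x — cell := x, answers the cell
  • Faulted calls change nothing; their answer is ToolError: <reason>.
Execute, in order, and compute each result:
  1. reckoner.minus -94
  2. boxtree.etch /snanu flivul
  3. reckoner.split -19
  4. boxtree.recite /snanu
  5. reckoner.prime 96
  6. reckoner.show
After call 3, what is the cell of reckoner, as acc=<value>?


Answer: acc=-94/19

Derivation:
! 1. reckoner.minus(x=-94) -> 94
! 2. boxtree.etch(p=/snanu, c=flivul) -> created
! 3. reckoner.split(x=-19) -> -94/19
! 4. boxtree.recite(p=/snanu) -> flivul
! 5. reckoner.prime(x=96) -> 96
! 6. reckoner.show() -> 96
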